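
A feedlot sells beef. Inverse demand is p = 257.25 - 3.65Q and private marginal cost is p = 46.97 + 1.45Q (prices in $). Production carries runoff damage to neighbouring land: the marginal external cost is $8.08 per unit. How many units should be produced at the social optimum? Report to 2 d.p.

Social marginal cost = private MC + MEC = 55.05 + 1.45Q.
Set SMC = demand: 55.05 + 1.45Q = 257.25 - 3.65Q → Q* = 39.6471.

Q* = 39.65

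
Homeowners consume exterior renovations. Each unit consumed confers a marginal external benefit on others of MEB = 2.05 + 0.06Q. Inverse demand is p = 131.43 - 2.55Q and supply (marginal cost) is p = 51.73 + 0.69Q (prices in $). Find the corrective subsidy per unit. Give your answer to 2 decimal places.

Social marginal benefit = demand + MEB = 133.48 - 2.49Q.
Set SMB = MC: 133.48 - 2.49Q = 51.73 + 0.69Q → Q* = 25.7075.
The Pigouvian subsidy equals MEB at Q*: 2.05 + 0.06×25.7075 = 3.5925.

subsidy = $3.59 per unit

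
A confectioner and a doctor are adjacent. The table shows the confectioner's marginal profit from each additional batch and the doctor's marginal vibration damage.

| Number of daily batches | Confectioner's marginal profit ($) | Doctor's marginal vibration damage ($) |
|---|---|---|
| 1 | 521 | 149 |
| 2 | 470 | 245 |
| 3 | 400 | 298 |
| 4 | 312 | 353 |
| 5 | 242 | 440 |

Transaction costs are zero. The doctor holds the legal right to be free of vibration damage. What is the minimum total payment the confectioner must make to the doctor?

$692

Efficient level: marginal profit ≥ marginal vibration damage through level 3, so k* = 3.
With the doctor holding the right, the confectioner must at least compensate total damage at k*: 149 + 245 + 298 = 692.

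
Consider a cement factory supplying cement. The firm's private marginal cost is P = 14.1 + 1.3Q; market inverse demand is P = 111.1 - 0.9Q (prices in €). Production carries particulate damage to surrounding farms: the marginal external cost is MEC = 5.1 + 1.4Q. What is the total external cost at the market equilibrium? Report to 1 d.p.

Market equilibrium (private): 14.1 + 1.3Q = 111.1 - 0.9Q → Q_m = 44.0909.
Total external cost = ∫₀^{Q_m} (5.1 + 1.4Q) dQ = 5.1×44.0909 + ½×1.4×44.0909² = 1585.6688.

€1585.7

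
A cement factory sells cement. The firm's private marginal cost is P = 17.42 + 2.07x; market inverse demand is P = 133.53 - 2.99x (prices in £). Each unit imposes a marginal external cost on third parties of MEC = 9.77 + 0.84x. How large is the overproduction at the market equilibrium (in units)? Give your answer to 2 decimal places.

Market equilibrium (private): 17.42 + 2.07x = 133.53 - 2.99x → x_m = 22.9466.
Social marginal cost = private MC + MEC = 27.19 + 2.91x.
Set SMC = demand: 27.19 + 2.91x = 133.53 - 2.99x → x* = 18.0237.
Gap = |22.9466 − 18.0237| = 4.9229.

4.92 units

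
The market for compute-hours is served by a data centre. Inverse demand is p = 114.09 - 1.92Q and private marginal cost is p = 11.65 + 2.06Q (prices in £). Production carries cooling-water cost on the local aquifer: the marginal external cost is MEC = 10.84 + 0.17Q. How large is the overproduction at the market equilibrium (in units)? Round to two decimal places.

Market equilibrium (private): 11.65 + 2.06Q = 114.09 - 1.92Q → Q_m = 25.7387.
Social marginal cost = private MC + MEC = 22.49 + 2.23Q.
Set SMC = demand: 22.49 + 2.23Q = 114.09 - 1.92Q → Q* = 22.0723.
Gap = |25.7387 − 22.0723| = 3.6664.

3.67 units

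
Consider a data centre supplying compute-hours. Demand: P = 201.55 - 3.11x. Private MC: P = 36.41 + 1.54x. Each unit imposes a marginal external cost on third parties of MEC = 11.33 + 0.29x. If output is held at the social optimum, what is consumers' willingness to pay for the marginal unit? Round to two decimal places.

Social marginal cost = private MC + MEC = 47.74 + 1.83x.
Set SMC = demand: 47.74 + 1.83x = 201.55 - 3.11x → x* = 31.1356.
Consumer price on the demand curve at x*: 201.55 − 3.11×31.1356 = 104.7183.

P = 104.72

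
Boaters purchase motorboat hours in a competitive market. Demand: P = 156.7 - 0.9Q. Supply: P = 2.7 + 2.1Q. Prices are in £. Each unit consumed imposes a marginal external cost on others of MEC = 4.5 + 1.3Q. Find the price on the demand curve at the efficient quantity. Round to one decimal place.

P = £125.4

Social marginal benefit = demand − MEC = 152.2 - 2.2Q.
Set SMB = MC: 152.2 - 2.2Q = 2.7 + 2.1Q → Q* = 34.7674.
Consumer price on the demand curve at Q*: 156.7 − 0.9×34.7674 = 125.4093.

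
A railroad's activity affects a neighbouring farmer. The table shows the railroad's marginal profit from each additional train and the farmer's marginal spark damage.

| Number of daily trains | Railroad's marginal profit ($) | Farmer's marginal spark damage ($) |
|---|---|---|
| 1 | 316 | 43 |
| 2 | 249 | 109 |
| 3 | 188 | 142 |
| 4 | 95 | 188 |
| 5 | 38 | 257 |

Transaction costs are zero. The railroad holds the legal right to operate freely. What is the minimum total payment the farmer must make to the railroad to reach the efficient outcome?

Left alone the railroad would choose level 5 (marginal profit stays positive).
Efficient level: k* = 3 (marginal profit ≥ marginal spark damage through 3).
The farmer must at least cover the railroad's forgone profit from cutting 5→3: 95 + 38 = 133.

$133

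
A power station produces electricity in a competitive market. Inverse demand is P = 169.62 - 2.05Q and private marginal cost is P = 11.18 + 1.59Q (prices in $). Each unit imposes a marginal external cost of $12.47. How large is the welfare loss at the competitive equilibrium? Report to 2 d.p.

DWL = $21.36

Market equilibrium (private): 11.18 + 1.59Q = 169.62 - 2.05Q → Q_m = 43.5275.
Social marginal cost = private MC + MEC = 23.65 + 1.59Q.
Set SMC = demand: 23.65 + 1.59Q = 169.62 - 2.05Q → Q* = 40.1016.
Height of the DWL triangle at Q_m is SMC(Q_m) − demand(Q_m) = MEC(Q_m) = 12.4700.
DWL = ½ × 3.4259 × 12.4700 = 21.3605.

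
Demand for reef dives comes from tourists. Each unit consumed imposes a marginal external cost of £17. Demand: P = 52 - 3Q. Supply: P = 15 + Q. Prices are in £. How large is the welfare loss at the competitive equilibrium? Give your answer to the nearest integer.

DWL = £36

Market equilibrium (private): 15 + Q = 52 - 3Q → Q_m = 9.2500.
Social marginal benefit = demand − MEC = 35 - 3Q.
Set SMB = MC: 35 - 3Q = 15 + Q → Q* = 5.0000.
The loss is the area between SMB and MC from Q* to Q_m; with linear curves that's a triangle of height MEC(Q_m).
DWL = ½ × 4.2500 × 17.0000 = 36.1250.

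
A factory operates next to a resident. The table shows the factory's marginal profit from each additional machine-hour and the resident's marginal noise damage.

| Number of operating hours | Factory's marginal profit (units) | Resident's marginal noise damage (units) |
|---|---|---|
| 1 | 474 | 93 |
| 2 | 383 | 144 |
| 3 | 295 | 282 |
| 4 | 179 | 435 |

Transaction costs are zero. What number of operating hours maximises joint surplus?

3

Bargaining reaches the level where marginal profit last exceeds marginal noise damage.
That holds through level 3 (295 ≥ 282) but not at 4 (179 < 435).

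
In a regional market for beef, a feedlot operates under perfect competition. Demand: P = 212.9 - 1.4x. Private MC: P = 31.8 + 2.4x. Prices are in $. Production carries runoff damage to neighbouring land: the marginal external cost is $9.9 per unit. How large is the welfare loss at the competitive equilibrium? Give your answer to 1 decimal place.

Market equilibrium (private): 31.8 + 2.4x = 212.9 - 1.4x → x_m = 47.6579.
Social marginal cost = private MC + MEC = 41.7 + 2.4x.
Set SMC = demand: 41.7 + 2.4x = 212.9 - 1.4x → x* = 45.0526.
The loss is the area between SMC and demand from x* to x_m; with linear curves that's a triangle of height MEC(x_m).
DWL = ½ × 2.6053 × 9.9000 = 12.8962.

DWL = $12.9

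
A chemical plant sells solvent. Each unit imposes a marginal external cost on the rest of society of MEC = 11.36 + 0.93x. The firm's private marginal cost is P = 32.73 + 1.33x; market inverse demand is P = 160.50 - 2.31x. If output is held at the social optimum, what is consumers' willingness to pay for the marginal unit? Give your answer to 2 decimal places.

P = 101.66

Social marginal cost = private MC + MEC = 44.09 + 2.26x.
Set SMC = demand: 44.09 + 2.26x = 160.50 - 2.31x → x* = 25.4726.
Consumer price on the demand curve at x*: 160.50 − 2.31×25.4726 = 101.6583.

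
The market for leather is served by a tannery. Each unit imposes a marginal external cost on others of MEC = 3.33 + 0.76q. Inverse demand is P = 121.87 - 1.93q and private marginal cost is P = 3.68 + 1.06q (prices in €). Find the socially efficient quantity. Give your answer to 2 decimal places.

q* = 30.63

Social marginal cost = private MC + MEC = 7.01 + 1.82q.
Set SMC = demand: 7.01 + 1.82q = 121.87 - 1.93q → q* = 30.6293.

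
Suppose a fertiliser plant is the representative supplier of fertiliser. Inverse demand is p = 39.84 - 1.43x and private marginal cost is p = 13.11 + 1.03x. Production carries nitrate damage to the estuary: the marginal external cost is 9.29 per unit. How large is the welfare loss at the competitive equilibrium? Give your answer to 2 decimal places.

DWL = 17.54

Market equilibrium (private): 13.11 + 1.03x = 39.84 - 1.43x → x_m = 10.8659.
Social marginal cost = private MC + MEC = 22.40 + 1.03x.
Set SMC = demand: 22.40 + 1.03x = 39.84 - 1.43x → x* = 7.0894.
Height of the DWL triangle at x_m is SMC(x_m) − demand(x_m) = MEC(x_m) = 9.2900.
DWL = ½ × 3.7765 × 9.2900 = 17.5418.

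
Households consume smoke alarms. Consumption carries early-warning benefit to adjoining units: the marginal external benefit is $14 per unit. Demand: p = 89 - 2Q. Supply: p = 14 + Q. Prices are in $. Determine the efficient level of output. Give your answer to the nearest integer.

Social marginal benefit = demand + MEB = 103 - 2Q.
Set SMB = MC: 103 - 2Q = 14 + Q → Q* = 29.6667.

Q* = 30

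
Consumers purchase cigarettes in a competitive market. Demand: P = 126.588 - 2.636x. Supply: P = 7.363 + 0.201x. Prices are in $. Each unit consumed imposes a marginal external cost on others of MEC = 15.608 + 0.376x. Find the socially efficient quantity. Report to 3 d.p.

Social marginal benefit = demand − MEC = 110.980 - 3.012x.
Set SMB = MC: 110.980 - 3.012x = 7.363 + 0.201x → x* = 32.2493.

x* = 32.249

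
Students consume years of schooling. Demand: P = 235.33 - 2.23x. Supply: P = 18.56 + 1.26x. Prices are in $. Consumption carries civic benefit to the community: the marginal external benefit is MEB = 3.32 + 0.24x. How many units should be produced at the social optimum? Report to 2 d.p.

Social marginal benefit = demand + MEB = 238.65 - 1.99x.
Set SMB = MC: 238.65 - 1.99x = 18.56 + 1.26x → x* = 67.7200.

x* = 67.72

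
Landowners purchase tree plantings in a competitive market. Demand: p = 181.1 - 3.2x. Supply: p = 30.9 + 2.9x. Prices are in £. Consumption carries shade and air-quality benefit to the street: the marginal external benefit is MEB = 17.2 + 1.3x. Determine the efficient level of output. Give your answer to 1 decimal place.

x* = 34.9

Social marginal benefit = demand + MEB = 198.3 - 1.9x.
Set SMB = MC: 198.3 - 1.9x = 30.9 + 2.9x → x* = 34.8750.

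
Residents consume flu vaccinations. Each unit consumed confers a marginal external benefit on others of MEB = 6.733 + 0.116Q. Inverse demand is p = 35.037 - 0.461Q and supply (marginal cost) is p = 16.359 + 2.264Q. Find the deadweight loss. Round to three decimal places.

DWL = 10.861

Market equilibrium (private): 16.359 + 2.264Q = 35.037 - 0.461Q → Q_m = 6.8543.
Social marginal benefit = demand + MEB = 41.770 - 0.345Q.
Set SMB = MC: 41.770 - 0.345Q = 16.359 + 2.264Q → Q* = 9.7397.
Between Q* and Q_m the wedge SMB − MC runs linearly from 0 to MEB(Q_m), so the loss is a triangle.
DWL = ½ × 2.8854 × 7.5281 = 10.8608.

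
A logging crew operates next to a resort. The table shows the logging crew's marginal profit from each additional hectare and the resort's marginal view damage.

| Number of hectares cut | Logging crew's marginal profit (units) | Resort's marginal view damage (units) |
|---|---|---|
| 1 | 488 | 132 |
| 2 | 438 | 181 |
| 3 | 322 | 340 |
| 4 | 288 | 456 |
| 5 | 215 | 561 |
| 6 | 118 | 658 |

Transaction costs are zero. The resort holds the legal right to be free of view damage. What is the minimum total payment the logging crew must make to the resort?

313

Efficient level: marginal profit ≥ marginal view damage through level 2, so k* = 2.
With the resort holding the right, the logging crew must at least compensate total damage at k*: 132 + 181 = 313.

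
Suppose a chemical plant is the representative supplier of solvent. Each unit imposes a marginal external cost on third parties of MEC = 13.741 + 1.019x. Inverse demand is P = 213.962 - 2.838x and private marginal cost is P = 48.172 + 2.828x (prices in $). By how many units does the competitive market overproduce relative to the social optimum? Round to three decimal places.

6.516 units

Market equilibrium (private): 48.172 + 2.828x = 213.962 - 2.838x → x_m = 29.2605.
Social marginal cost = private MC + MEC = 61.913 + 3.847x.
Set SMC = demand: 61.913 + 3.847x = 213.962 - 2.838x → x* = 22.7448.
Gap = |29.2605 − 22.7448| = 6.5157.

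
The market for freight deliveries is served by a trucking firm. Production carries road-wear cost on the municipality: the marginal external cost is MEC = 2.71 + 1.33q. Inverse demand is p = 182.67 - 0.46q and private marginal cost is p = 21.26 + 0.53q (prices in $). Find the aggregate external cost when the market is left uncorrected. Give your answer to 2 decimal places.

$18118.98

Market equilibrium (private): 21.26 + 0.53q = 182.67 - 0.46q → q_m = 163.0404.
Total external cost = ∫₀^{q_m} (2.71 + 1.33q) dq = 2.71×163.0404 + ½×1.33×163.0404² = 18118.9839.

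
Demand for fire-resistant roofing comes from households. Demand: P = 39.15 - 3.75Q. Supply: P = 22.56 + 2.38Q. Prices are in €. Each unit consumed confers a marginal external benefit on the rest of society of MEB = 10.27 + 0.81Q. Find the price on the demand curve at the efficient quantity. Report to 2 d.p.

P = €20.22

Social marginal benefit = demand + MEB = 49.42 - 2.94Q.
Set SMB = MC: 49.42 - 2.94Q = 22.56 + 2.38Q → Q* = 5.0489.
Consumer price on the demand curve at Q*: 39.15 − 3.75×5.0489 = 20.2166.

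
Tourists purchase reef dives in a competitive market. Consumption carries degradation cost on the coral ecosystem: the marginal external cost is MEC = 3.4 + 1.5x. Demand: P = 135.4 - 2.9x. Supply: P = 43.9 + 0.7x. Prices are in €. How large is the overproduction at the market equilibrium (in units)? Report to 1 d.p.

Market equilibrium (private): 43.9 + 0.7x = 135.4 - 2.9x → x_m = 25.4167.
Social marginal benefit = demand − MEC = 132.0 - 4.4x.
Set SMB = MC: 132.0 - 4.4x = 43.9 + 0.7x → x* = 17.2745.
Gap = |25.4167 − 17.2745| = 8.1422.

8.1 units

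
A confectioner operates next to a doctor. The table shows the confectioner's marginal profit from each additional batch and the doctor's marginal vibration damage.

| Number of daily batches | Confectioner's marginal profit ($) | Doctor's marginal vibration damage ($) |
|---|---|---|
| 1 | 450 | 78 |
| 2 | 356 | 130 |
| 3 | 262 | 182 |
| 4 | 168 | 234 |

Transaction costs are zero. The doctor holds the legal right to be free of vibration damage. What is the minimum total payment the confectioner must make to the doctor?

Efficient level: marginal profit ≥ marginal vibration damage through level 3, so k* = 3.
With the doctor holding the right, the confectioner must at least compensate total damage at k*: 78 + 130 + 182 = 390.

$390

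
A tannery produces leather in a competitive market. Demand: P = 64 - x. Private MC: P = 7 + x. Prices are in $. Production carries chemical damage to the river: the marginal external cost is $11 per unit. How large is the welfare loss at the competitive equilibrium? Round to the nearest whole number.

DWL = $30

Market equilibrium (private): 7 + x = 64 - x → x_m = 28.5000.
Social marginal cost = private MC + MEC = 18 + x.
Set SMC = demand: 18 + x = 64 - x → x* = 23.0000.
The loss is the area between SMC and demand from x* to x_m; with linear curves that's a triangle of height MEC(x_m).
DWL = ½ × 5.5000 × 11.0000 = 30.2500.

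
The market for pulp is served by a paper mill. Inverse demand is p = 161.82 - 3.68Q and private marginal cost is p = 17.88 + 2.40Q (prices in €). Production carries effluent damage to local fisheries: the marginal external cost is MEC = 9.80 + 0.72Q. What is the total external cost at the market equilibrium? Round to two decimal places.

€433.78

Market equilibrium (private): 17.88 + 2.40Q = 161.82 - 3.68Q → Q_m = 23.6743.
Total external cost = ∫₀^{Q_m} (9.80 + 0.72Q) dQ = 9.80×23.6743 + ½×0.72×23.6743² = 433.7782.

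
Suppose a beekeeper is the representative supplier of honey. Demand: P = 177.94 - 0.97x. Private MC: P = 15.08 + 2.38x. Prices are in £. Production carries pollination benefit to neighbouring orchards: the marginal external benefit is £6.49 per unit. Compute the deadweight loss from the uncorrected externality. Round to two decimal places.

DWL = £6.29

Market equilibrium (private): 15.08 + 2.38x = 177.94 - 0.97x → x_m = 48.6149.
Social marginal cost = private MC − MEB = 8.59 + 2.38x.
Set SMC = demand: 8.59 + 2.38x = 177.94 - 0.97x → x* = 50.5522.
Height of the DWL triangle at x_m is demand(x_m) − SMC(x_m) = MEB(x_m) = 6.4900.
DWL = ½ × 1.9373 × 6.4900 = 6.2865.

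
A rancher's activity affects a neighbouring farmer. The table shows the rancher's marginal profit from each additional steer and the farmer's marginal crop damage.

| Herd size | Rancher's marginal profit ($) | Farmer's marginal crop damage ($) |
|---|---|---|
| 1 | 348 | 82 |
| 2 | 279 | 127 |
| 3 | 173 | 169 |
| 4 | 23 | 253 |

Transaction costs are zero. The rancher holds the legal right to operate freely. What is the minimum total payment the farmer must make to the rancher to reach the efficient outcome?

Left alone the rancher would choose level 4 (marginal profit stays positive).
Efficient level: k* = 3 (marginal profit ≥ marginal crop damage through 3).
The farmer must at least cover the rancher's forgone profit from cutting 4→3: 23 = 23.

$23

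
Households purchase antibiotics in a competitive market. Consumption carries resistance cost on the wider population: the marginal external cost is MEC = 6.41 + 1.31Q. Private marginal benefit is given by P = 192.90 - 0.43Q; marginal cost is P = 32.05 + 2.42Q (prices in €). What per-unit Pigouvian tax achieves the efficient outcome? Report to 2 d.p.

tax = €55.04 per unit

Social marginal benefit = demand − MEC = 186.49 - 1.74Q.
Set SMB = MC: 186.49 - 1.74Q = 32.05 + 2.42Q → Q* = 37.1250.
The Pigouvian tax equals MEC at Q*: 6.41 + 1.31×37.1250 = 55.0438.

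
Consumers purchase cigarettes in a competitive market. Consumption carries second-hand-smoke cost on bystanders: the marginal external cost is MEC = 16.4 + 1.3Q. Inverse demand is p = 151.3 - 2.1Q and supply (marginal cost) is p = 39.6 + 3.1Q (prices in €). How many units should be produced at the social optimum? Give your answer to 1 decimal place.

Q* = 14.7

Social marginal benefit = demand − MEC = 134.9 - 3.4Q.
Set SMB = MC: 134.9 - 3.4Q = 39.6 + 3.1Q → Q* = 14.6615.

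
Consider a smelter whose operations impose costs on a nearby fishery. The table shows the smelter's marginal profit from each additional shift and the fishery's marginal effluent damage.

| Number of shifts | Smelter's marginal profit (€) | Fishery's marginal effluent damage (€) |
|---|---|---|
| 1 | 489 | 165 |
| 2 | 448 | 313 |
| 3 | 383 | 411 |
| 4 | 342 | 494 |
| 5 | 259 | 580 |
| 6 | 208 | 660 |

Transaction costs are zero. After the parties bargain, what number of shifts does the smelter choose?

Bargaining reaches the level where marginal profit last exceeds marginal effluent damage.
That holds through level 2 (448 ≥ 313) but not at 3 (383 < 411).

2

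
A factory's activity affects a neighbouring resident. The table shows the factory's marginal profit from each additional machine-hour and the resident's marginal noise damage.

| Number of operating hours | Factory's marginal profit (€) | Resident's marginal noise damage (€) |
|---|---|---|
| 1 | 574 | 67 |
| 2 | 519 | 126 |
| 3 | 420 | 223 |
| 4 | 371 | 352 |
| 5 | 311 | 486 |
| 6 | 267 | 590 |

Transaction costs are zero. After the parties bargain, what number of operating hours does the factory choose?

4

Bargaining reaches the level where marginal profit last exceeds marginal noise damage.
That holds through level 4 (371 ≥ 352) but not at 5 (311 < 486).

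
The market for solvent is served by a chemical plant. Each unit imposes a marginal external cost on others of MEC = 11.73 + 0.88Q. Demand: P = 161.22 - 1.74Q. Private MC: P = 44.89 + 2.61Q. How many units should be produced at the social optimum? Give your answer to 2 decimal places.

Q* = 20.00

Social marginal cost = private MC + MEC = 56.62 + 3.49Q.
Set SMC = demand: 56.62 + 3.49Q = 161.22 - 1.74Q → Q* = 20.0000.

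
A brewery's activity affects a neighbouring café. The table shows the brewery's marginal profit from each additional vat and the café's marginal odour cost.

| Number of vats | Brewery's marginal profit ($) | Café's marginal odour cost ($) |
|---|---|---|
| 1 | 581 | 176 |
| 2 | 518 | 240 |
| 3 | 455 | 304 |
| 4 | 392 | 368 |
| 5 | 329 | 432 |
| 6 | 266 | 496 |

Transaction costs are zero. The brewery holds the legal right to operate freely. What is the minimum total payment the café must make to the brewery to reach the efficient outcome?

Left alone the brewery would choose level 6 (marginal profit stays positive).
Efficient level: k* = 4 (marginal profit ≥ marginal odour cost through 4).
The café must at least cover the brewery's forgone profit from cutting 6→4: 329 + 266 = 595.

$595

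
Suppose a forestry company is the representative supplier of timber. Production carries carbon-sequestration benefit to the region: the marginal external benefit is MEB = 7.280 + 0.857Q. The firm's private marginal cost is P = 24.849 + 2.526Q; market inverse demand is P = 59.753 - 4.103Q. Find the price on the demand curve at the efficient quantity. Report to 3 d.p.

P = 29.767

Social marginal cost = private MC − MEB = 17.569 + 1.669Q.
Set SMC = demand: 17.569 + 1.669Q = 59.753 - 4.103Q → Q* = 7.3084.
Consumer price on the demand curve at Q*: 59.753 − 4.103×7.3084 = 29.7666.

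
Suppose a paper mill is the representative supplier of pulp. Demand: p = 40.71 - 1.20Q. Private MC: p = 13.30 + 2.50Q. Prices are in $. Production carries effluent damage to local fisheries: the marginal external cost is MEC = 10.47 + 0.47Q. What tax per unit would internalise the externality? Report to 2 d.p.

tax = $12.38 per unit

Social marginal cost = private MC + MEC = 23.77 + 2.97Q.
Set SMC = demand: 23.77 + 2.97Q = 40.71 - 1.20Q → Q* = 4.0624.
The Pigouvian tax equals MEC at Q*: 10.47 + 0.47×4.0624 = 12.3793.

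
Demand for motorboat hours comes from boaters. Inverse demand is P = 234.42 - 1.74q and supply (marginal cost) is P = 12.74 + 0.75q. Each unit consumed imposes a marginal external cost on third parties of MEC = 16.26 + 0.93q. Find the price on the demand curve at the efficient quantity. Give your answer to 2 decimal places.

P = 129.91

Social marginal benefit = demand − MEC = 218.16 - 2.67q.
Set SMB = MC: 218.16 - 2.67q = 12.74 + 0.75q → q* = 60.0643.
Consumer price on the demand curve at q*: 234.42 − 1.74×60.0643 = 129.9081.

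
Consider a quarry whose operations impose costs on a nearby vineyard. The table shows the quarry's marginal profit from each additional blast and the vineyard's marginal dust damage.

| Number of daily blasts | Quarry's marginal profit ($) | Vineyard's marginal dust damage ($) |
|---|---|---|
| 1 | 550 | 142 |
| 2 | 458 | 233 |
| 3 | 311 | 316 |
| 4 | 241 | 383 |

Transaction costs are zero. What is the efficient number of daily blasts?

Bargaining reaches the level where marginal profit last exceeds marginal dust damage.
That holds through level 2 (458 ≥ 233) but not at 3 (311 < 316).

2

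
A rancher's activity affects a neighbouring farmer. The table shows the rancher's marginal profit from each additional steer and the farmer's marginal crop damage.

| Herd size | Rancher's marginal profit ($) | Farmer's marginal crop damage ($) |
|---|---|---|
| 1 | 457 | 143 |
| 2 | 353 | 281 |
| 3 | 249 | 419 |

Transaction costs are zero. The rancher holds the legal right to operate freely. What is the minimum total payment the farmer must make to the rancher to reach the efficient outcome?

Left alone the rancher would choose level 3 (marginal profit stays positive).
Efficient level: k* = 2 (marginal profit ≥ marginal crop damage through 2).
The farmer must at least cover the rancher's forgone profit from cutting 3→2: 249 = 249.

$249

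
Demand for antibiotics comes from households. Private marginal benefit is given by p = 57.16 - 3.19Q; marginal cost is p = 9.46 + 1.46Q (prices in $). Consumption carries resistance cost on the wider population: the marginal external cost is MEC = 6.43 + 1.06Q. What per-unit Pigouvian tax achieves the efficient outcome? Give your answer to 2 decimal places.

tax = $14.09 per unit

Social marginal benefit = demand − MEC = 50.73 - 4.25Q.
Set SMB = MC: 50.73 - 4.25Q = 9.46 + 1.46Q → Q* = 7.2277.
The Pigouvian tax equals MEC at Q*: 6.43 + 1.06×7.2277 = 14.0914.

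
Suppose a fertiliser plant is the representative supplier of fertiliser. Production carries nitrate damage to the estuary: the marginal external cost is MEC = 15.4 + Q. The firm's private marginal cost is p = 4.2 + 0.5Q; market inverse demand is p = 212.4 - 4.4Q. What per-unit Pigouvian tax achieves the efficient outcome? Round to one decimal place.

tax = 48.1 per unit

Social marginal cost = private MC + MEC = 19.6 + 1.5Q.
Set SMC = demand: 19.6 + 1.5Q = 212.4 - 4.4Q → Q* = 32.6780.
The Pigouvian tax equals MEC at Q*: 15.4 + 1.0×32.6780 = 48.0780.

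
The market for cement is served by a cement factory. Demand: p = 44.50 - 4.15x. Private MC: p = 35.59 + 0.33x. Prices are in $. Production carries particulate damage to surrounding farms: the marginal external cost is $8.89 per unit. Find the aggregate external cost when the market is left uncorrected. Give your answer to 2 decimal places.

Market equilibrium (private): 35.59 + 0.33x = 44.50 - 4.15x → x_m = 1.9888.
Total external cost = MEC × x_m = 8.89 × 1.9888 = 17.6804.

$17.68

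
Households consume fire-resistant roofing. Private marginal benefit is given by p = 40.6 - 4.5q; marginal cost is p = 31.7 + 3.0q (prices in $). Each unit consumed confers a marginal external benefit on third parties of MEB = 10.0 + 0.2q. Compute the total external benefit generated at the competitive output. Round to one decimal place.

Market equilibrium (private): 31.7 + 3.0q = 40.6 - 4.5q → q_m = 1.1867.
Total external benefit = ∫₀^{q_m} (10.0 + 0.2q) dq = 10.0×1.1867 + ½×0.2×1.1867² = 12.0078.

$12.0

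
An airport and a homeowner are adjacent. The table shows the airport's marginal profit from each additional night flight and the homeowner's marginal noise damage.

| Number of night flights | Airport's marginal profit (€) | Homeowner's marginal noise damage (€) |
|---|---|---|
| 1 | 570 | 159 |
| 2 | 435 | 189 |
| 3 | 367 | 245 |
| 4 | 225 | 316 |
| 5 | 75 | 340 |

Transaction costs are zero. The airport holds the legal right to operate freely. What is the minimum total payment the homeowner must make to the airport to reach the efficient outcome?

€300

Left alone the airport would choose level 5 (marginal profit stays positive).
Efficient level: k* = 3 (marginal profit ≥ marginal noise damage through 3).
The homeowner must at least cover the airport's forgone profit from cutting 5→3: 225 + 75 = 300.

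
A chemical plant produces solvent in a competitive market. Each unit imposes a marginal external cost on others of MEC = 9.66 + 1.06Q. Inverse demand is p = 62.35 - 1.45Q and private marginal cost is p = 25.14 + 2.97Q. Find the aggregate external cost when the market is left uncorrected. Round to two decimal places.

118.89

Market equilibrium (private): 25.14 + 2.97Q = 62.35 - 1.45Q → Q_m = 8.4186.
Total external cost = ∫₀^{Q_m} (9.66 + 1.06Q) dQ = 9.66×8.4186 + ½×1.06×8.4186² = 118.8863.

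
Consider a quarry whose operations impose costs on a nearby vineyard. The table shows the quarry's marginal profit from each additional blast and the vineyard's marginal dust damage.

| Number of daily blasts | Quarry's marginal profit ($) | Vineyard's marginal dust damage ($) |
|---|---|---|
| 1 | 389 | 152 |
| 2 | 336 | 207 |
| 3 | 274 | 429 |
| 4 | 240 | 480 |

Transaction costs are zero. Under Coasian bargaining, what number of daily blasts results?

Bargaining reaches the level where marginal profit last exceeds marginal dust damage.
That holds through level 2 (336 ≥ 207) but not at 3 (274 < 429).

2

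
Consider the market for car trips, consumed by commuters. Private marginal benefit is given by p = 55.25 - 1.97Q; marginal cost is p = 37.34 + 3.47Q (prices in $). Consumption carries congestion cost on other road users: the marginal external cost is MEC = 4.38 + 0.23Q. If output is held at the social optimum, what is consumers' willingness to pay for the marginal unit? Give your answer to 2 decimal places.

Social marginal benefit = demand − MEC = 50.87 - 2.20Q.
Set SMB = MC: 50.87 - 2.20Q = 37.34 + 3.47Q → Q* = 2.3862.
Consumer price on the demand curve at Q*: 55.25 − 1.97×2.3862 = 50.5492.

P = $50.55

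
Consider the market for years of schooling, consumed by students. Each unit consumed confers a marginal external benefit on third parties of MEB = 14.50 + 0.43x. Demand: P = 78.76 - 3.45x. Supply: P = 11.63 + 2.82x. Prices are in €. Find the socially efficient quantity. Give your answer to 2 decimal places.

Social marginal benefit = demand + MEB = 93.26 - 3.02x.
Set SMB = MC: 93.26 - 3.02x = 11.63 + 2.82x → x* = 13.9777.

x* = 13.98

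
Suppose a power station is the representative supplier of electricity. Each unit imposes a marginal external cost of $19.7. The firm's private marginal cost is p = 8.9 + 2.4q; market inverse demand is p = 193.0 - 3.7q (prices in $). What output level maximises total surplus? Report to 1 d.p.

q* = 27.0

Social marginal cost = private MC + MEC = 28.6 + 2.4q.
Set SMC = demand: 28.6 + 2.4q = 193.0 - 3.7q → q* = 26.9508.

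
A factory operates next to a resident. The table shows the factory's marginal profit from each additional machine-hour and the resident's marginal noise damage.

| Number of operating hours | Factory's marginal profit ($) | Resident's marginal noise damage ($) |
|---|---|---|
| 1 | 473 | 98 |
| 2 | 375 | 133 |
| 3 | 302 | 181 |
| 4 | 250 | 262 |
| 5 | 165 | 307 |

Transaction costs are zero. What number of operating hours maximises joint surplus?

Bargaining reaches the level where marginal profit last exceeds marginal noise damage.
That holds through level 3 (302 ≥ 181) but not at 4 (250 < 262).

3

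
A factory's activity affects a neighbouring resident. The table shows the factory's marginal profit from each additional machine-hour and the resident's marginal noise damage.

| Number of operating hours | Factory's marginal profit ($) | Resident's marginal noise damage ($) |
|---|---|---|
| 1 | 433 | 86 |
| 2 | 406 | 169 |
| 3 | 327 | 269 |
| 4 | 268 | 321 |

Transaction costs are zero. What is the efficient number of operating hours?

3

Bargaining reaches the level where marginal profit last exceeds marginal noise damage.
That holds through level 3 (327 ≥ 269) but not at 4 (268 < 321).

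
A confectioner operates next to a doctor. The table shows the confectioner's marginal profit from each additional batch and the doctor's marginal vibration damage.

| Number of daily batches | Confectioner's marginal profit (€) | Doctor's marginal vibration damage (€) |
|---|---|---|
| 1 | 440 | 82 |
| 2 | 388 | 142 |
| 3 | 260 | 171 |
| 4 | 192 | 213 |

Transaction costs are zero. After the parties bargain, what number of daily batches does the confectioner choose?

Bargaining reaches the level where marginal profit last exceeds marginal vibration damage.
That holds through level 3 (260 ≥ 171) but not at 4 (192 < 213).

3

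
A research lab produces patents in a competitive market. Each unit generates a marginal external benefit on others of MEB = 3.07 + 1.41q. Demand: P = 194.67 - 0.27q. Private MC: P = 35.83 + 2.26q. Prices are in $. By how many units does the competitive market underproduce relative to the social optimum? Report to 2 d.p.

81.78 units

Market equilibrium (private): 35.83 + 2.26q = 194.67 - 0.27q → q_m = 62.7826.
Social marginal cost = private MC − MEB = 32.76 + 0.85q.
Set SMC = demand: 32.76 + 0.85q = 194.67 - 0.27q → q* = 144.5625.
Gap = |62.7826 − 144.5625| = 81.7799.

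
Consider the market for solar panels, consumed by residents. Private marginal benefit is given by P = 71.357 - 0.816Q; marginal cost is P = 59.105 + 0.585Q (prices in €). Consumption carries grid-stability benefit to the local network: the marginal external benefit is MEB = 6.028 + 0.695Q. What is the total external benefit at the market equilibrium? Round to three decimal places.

Market equilibrium (private): 59.105 + 0.585Q = 71.357 - 0.816Q → Q_m = 8.7452.
Total external benefit = ∫₀^{Q_m} (6.028 + 0.695Q) dQ = 6.028×8.7452 + ½×0.695×8.7452² = 79.2924.

€79.292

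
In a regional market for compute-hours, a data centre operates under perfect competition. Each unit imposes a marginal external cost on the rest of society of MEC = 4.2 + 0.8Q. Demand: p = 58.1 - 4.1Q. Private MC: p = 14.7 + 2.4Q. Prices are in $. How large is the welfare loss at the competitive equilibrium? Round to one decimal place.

DWL = $6.2

Market equilibrium (private): 14.7 + 2.4Q = 58.1 - 4.1Q → Q_m = 6.6769.
Social marginal cost = private MC + MEC = 18.9 + 3.2Q.
Set SMC = demand: 18.9 + 3.2Q = 58.1 - 4.1Q → Q* = 5.3699.
Height of the DWL triangle at Q_m is SMC(Q_m) − demand(Q_m) = MEC(Q_m) = 9.5415.
DWL = ½ × 1.3070 × 9.5415 = 6.2354.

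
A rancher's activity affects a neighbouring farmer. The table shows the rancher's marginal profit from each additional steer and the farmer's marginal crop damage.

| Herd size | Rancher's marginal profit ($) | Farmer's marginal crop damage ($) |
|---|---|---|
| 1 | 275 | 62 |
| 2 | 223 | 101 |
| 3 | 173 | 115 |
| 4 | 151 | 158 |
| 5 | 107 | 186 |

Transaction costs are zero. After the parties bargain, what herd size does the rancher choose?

3

Bargaining reaches the level where marginal profit last exceeds marginal crop damage.
That holds through level 3 (173 ≥ 115) but not at 4 (151 < 158).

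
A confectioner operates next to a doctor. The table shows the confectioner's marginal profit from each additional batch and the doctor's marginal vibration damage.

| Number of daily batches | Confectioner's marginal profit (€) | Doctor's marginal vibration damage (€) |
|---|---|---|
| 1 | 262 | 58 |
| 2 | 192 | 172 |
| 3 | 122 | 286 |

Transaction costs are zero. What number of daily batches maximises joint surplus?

2

Bargaining reaches the level where marginal profit last exceeds marginal vibration damage.
That holds through level 2 (192 ≥ 172) but not at 3 (122 < 286).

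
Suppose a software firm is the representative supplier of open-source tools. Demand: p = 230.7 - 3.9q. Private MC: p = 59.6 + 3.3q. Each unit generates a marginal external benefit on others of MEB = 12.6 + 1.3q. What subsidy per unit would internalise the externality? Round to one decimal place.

subsidy = 53.1 per unit

Social marginal cost = private MC − MEB = 47.0 + 2.0q.
Set SMC = demand: 47.0 + 2.0q = 230.7 - 3.9q → q* = 31.1356.
The Pigouvian subsidy equals MEB at q*: 12.6 + 1.3×31.1356 = 53.0763.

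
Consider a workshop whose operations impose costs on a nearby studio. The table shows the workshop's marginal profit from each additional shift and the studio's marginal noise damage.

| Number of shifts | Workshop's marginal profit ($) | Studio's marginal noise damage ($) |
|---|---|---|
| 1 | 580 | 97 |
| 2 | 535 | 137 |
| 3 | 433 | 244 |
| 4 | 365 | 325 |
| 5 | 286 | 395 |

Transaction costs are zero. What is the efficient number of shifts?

4

Bargaining reaches the level where marginal profit last exceeds marginal noise damage.
That holds through level 4 (365 ≥ 325) but not at 5 (286 < 395).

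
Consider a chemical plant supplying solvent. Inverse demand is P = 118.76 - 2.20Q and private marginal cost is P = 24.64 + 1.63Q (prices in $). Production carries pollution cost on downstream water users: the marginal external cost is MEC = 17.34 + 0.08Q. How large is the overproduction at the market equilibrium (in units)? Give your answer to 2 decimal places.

4.94 units

Market equilibrium (private): 24.64 + 1.63Q = 118.76 - 2.20Q → Q_m = 24.5744.
Social marginal cost = private MC + MEC = 41.98 + 1.71Q.
Set SMC = demand: 41.98 + 1.71Q = 118.76 - 2.20Q → Q* = 19.6368.
Gap = |24.5744 − 19.6368| = 4.9376.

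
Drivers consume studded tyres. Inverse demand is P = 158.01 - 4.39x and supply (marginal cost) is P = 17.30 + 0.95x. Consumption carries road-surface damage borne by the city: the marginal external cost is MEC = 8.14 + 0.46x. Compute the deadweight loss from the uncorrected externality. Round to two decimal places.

DWL = 35.39

Market equilibrium (private): 17.30 + 0.95x = 158.01 - 4.39x → x_m = 26.3502.
Social marginal benefit = demand − MEC = 149.87 - 4.85x.
Set SMB = MC: 149.87 - 4.85x = 17.30 + 0.95x → x* = 22.8569.
The loss is the area between SMB and MC from x* to x_m; with linear curves that's a triangle of height MEC(x_m).
DWL = ½ × 3.4933 × 20.2611 = 35.3891.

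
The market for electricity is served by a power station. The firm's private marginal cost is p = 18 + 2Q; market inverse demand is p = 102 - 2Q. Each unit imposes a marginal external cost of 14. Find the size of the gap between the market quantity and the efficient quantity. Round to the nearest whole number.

Market equilibrium (private): 18 + 2Q = 102 - 2Q → Q_m = 21.0000.
Social marginal cost = private MC + MEC = 32 + 2Q.
Set SMC = demand: 32 + 2Q = 102 - 2Q → Q* = 17.5000.
Gap = |21.0000 − 17.5000| = 3.5000.

4 units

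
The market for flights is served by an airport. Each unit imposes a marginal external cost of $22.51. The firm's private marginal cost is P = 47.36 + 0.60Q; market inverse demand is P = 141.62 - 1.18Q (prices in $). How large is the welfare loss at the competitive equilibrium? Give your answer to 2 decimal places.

Market equilibrium (private): 47.36 + 0.60Q = 141.62 - 1.18Q → Q_m = 52.9551.
Social marginal cost = private MC + MEC = 69.87 + 0.60Q.
Set SMC = demand: 69.87 + 0.60Q = 141.62 - 1.18Q → Q* = 40.3090.
Height of the DWL triangle at Q_m is SMC(Q_m) − demand(Q_m) = MEC(Q_m) = 22.5100.
DWL = ½ × 12.6461 × 22.5100 = 142.3319.

DWL = $142.33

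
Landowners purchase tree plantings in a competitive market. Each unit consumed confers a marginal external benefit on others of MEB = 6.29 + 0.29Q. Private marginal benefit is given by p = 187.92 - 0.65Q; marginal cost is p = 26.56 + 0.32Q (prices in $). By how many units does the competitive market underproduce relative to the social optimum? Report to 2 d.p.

80.19 units

Market equilibrium (private): 26.56 + 0.32Q = 187.92 - 0.65Q → Q_m = 166.3505.
Social marginal benefit = demand + MEB = 194.21 - 0.36Q.
Set SMB = MC: 194.21 - 0.36Q = 26.56 + 0.32Q → Q* = 246.5441.
Gap = |166.3505 − 246.5441| = 80.1936.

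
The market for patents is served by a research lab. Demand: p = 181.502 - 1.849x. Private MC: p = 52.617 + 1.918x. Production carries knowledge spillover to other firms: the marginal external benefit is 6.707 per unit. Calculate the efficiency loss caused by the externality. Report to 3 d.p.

Market equilibrium (private): 52.617 + 1.918x = 181.502 - 1.849x → x_m = 34.2142.
Social marginal cost = private MC − MEB = 45.910 + 1.918x.
Set SMC = demand: 45.910 + 1.918x = 181.502 - 1.849x → x* = 35.9947.
The welfare-loss triangle has base |x_m − x*| and height MEB(x_m) (the vertical gap between SMC and demand is zero at x* and MEB at x_m).
DWL = ½ × 1.7805 × 6.7070 = 5.9709.

DWL = 5.971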